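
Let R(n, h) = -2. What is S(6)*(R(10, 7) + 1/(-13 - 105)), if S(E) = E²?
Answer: -4266/59 ≈ -72.305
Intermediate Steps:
S(6)*(R(10, 7) + 1/(-13 - 105)) = 6²*(-2 + 1/(-13 - 105)) = 36*(-2 + 1/(-118)) = 36*(-2 - 1/118) = 36*(-237/118) = -4266/59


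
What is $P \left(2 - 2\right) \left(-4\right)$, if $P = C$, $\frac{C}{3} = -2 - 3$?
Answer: $0$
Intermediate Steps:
$C = -15$ ($C = 3 \left(-2 - 3\right) = 3 \left(-5\right) = -15$)
$P = -15$
$P \left(2 - 2\right) \left(-4\right) = - 15 \left(2 - 2\right) \left(-4\right) = \left(-15\right) 0 \left(-4\right) = 0 \left(-4\right) = 0$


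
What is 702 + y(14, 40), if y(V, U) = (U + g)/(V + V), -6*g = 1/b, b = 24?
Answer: 2836223/4032 ≈ 703.43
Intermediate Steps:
g = -1/144 (g = -⅙/24 = -⅙*1/24 = -1/144 ≈ -0.0069444)
y(V, U) = (-1/144 + U)/(2*V) (y(V, U) = (U - 1/144)/(V + V) = (-1/144 + U)/((2*V)) = (-1/144 + U)*(1/(2*V)) = (-1/144 + U)/(2*V))
702 + y(14, 40) = 702 + (1/288)*(-1 + 144*40)/14 = 702 + (1/288)*(1/14)*(-1 + 5760) = 702 + (1/288)*(1/14)*5759 = 702 + 5759/4032 = 2836223/4032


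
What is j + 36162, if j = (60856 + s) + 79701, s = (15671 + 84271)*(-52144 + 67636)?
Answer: 1548478183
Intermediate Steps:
s = 1548301464 (s = 99942*15492 = 1548301464)
j = 1548442021 (j = (60856 + 1548301464) + 79701 = 1548362320 + 79701 = 1548442021)
j + 36162 = 1548442021 + 36162 = 1548478183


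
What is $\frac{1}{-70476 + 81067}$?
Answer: $\frac{1}{10591} \approx 9.442 \cdot 10^{-5}$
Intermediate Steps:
$\frac{1}{-70476 + 81067} = \frac{1}{10591}$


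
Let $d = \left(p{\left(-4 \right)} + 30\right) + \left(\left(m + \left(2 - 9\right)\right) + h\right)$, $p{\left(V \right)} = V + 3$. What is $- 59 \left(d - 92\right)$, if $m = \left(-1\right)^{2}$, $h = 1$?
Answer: $4012$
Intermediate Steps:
$p{\left(V \right)} = 3 + V$
$m = 1$
$d = 24$ ($d = \left(\left(3 - 4\right) + 30\right) + \left(\left(1 + \left(2 - 9\right)\right) + 1\right) = \left(-1 + 30\right) + \left(\left(1 - 7\right) + 1\right) = 29 + \left(-6 + 1\right) = 29 - 5 = 24$)
$- 59 \left(d - 92\right) = - 59 \left(24 - 92\right) = \left(-59\right) \left(-68\right) = 4012$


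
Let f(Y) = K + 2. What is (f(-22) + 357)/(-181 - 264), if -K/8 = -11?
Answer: -447/445 ≈ -1.0045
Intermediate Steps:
K = 88 (K = -8*(-11) = 88)
f(Y) = 90 (f(Y) = 88 + 2 = 90)
(f(-22) + 357)/(-181 - 264) = (90 + 357)/(-181 - 264) = 447/(-445) = 447*(-1/445) = -447/445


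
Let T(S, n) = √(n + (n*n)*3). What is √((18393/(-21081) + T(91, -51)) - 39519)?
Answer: √(-1951441073888 + 98757458*√1938)/7027 ≈ 198.57*I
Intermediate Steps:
T(S, n) = √(n + 3*n²) (T(S, n) = √(n + n²*3) = √(n + 3*n²))
√((18393/(-21081) + T(91, -51)) - 39519) = √((18393/(-21081) + √(-51*(1 + 3*(-51)))) - 39519) = √((18393*(-1/21081) + √(-51*(1 - 153))) - 39519) = √((-6131/7027 + √(-51*(-152))) - 39519) = √((-6131/7027 + √7752) - 39519) = √((-6131/7027 + 2*√1938) - 39519) = √(-277706144/7027 + 2*√1938)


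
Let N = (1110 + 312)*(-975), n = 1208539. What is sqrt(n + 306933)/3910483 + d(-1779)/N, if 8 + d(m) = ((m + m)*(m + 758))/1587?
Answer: -603337/366716025 + 28*sqrt(1933)/3910483 ≈ -0.0013304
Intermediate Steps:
N = -1386450 (N = 1422*(-975) = -1386450)
d(m) = -8 + 2*m*(758 + m)/1587 (d(m) = -8 + ((m + m)*(m + 758))/1587 = -8 + ((2*m)*(758 + m))*(1/1587) = -8 + (2*m*(758 + m))*(1/1587) = -8 + 2*m*(758 + m)/1587)
sqrt(n + 306933)/3910483 + d(-1779)/N = sqrt(1208539 + 306933)/3910483 + (-8 + (2/1587)*(-1779)**2 + (1516/1587)*(-1779))/(-1386450) = sqrt(1515472)*(1/3910483) + (-8 + (2/1587)*3164841 - 898988/529)*(-1/1386450) = (28*sqrt(1933))*(1/3910483) + (-8 + 2109894/529 - 898988/529)*(-1/1386450) = 28*sqrt(1933)/3910483 + (1206674/529)*(-1/1386450) = 28*sqrt(1933)/3910483 - 603337/366716025 = -603337/366716025 + 28*sqrt(1933)/3910483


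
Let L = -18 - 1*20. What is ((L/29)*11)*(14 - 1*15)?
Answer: 418/29 ≈ 14.414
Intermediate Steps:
L = -38 (L = -18 - 20 = -38)
((L/29)*11)*(14 - 1*15) = (-38/29*11)*(14 - 1*15) = (-38*1/29*11)*(14 - 15) = -38/29*11*(-1) = -418/29*(-1) = 418/29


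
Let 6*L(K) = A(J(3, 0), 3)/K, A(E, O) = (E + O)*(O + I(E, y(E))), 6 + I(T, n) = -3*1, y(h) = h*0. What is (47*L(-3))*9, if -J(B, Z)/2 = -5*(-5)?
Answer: -6627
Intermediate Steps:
J(B, Z) = -50 (J(B, Z) = -(-10)*(-5) = -2*25 = -50)
y(h) = 0
I(T, n) = -9 (I(T, n) = -6 - 3*1 = -6 - 3 = -9)
A(E, O) = (-9 + O)*(E + O) (A(E, O) = (E + O)*(O - 9) = (E + O)*(-9 + O) = (-9 + O)*(E + O))
L(K) = 47/K (L(K) = ((3² - 9*(-50) - 9*3 - 50*3)/K)/6 = ((9 + 450 - 27 - 150)/K)/6 = (282/K)/6 = 47/K)
(47*L(-3))*9 = (47*(47/(-3)))*9 = (47*(47*(-⅓)))*9 = (47*(-47/3))*9 = -2209/3*9 = -6627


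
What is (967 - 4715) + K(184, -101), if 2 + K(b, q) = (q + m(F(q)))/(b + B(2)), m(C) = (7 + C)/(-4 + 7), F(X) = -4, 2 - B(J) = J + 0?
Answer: -172525/46 ≈ -3750.5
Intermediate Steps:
B(J) = 2 - J (B(J) = 2 - (J + 0) = 2 - J)
m(C) = 7/3 + C/3 (m(C) = (7 + C)/3 = (7 + C)*(⅓) = 7/3 + C/3)
K(b, q) = -2 + (1 + q)/b (K(b, q) = -2 + (q + (7/3 + (⅓)*(-4)))/(b + (2 - 1*2)) = -2 + (q + (7/3 - 4/3))/(b + (2 - 2)) = -2 + (q + 1)/(b + 0) = -2 + (1 + q)/b)
(967 - 4715) + K(184, -101) = (967 - 4715) + (1 - 101 - 2*184)/184 = -3748 + (1 - 101 - 368)/184 = -3748 + (1/184)*(-468) = -3748 - 117/46 = -172525/46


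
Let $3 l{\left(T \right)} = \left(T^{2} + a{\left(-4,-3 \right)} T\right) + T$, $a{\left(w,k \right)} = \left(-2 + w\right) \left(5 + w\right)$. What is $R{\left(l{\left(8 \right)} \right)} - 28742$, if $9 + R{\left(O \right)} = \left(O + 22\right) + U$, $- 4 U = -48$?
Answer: $-28709$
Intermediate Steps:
$U = 12$ ($U = \left(- \frac{1}{4}\right) \left(-48\right) = 12$)
$l{\left(T \right)} = - \frac{5 T}{3} + \frac{T^{2}}{3}$ ($l{\left(T \right)} = \frac{\left(T^{2} + \left(-10 + \left(-4\right)^{2} + 3 \left(-4\right)\right) T\right) + T}{3} = \frac{\left(T^{2} + \left(-10 + 16 - 12\right) T\right) + T}{3} = \frac{\left(T^{2} - 6 T\right) + T}{3} = \frac{T^{2} - 5 T}{3} = - \frac{5 T}{3} + \frac{T^{2}}{3}$)
$R{\left(O \right)} = 25 + O$ ($R{\left(O \right)} = -9 + \left(\left(O + 22\right) + 12\right) = -9 + \left(\left(22 + O\right) + 12\right) = -9 + \left(34 + O\right) = 25 + O$)
$R{\left(l{\left(8 \right)} \right)} - 28742 = \left(25 + \frac{1}{3} \cdot 8 \left(-5 + 8\right)\right) - 28742 = \left(25 + \frac{1}{3} \cdot 8 \cdot 3\right) - 28742 = \left(25 + 8\right) - 28742 = 33 - 28742 = -28709$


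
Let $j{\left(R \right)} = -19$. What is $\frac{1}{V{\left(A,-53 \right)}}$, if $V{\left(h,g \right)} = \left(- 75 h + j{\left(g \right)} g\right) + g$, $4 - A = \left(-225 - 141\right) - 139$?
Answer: $- \frac{1}{37221} \approx -2.6867 \cdot 10^{-5}$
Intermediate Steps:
$A = 509$ ($A = 4 - \left(\left(-225 - 141\right) - 139\right) = 4 - \left(-366 - 139\right) = 4 - -505 = 4 + 505 = 509$)
$V{\left(h,g \right)} = - 75 h - 18 g$ ($V{\left(h,g \right)} = \left(- 75 h - 19 g\right) + g = - 75 h - 18 g$)
$\frac{1}{V{\left(A,-53 \right)}} = \frac{1}{\left(-75\right) 509 - -954} = \frac{1}{-38175 + 954} = \frac{1}{-37221} = - \frac{1}{37221}$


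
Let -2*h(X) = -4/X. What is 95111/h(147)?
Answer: 13981317/2 ≈ 6.9907e+6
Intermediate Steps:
h(X) = 2/X (h(X) = -(-2)/X = 2/X)
95111/h(147) = 95111/((2/147)) = 95111/((2*(1/147))) = 95111/(2/147) = 95111*(147/2) = 13981317/2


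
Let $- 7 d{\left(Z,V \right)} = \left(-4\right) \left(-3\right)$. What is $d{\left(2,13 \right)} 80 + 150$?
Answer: $\frac{90}{7} \approx 12.857$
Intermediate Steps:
$d{\left(Z,V \right)} = - \frac{12}{7}$ ($d{\left(Z,V \right)} = - \frac{\left(-4\right) \left(-3\right)}{7} = \left(- \frac{1}{7}\right) 12 = - \frac{12}{7}$)
$d{\left(2,13 \right)} 80 + 150 = \left(- \frac{12}{7}\right) 80 + 150 = - \frac{960}{7} + 150 = \frac{90}{7}$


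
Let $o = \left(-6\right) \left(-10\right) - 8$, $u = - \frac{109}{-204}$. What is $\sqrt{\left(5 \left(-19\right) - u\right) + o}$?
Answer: $\frac{i \sqrt{452931}}{102} \approx 6.5981 i$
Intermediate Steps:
$u = \frac{109}{204}$ ($u = \left(-109\right) \left(- \frac{1}{204}\right) = \frac{109}{204} \approx 0.53431$)
$o = 52$ ($o = 60 - 8 = 52$)
$\sqrt{\left(5 \left(-19\right) - u\right) + o} = \sqrt{\left(5 \left(-19\right) - \frac{109}{204}\right) + 52} = \sqrt{\left(-95 - \frac{109}{204}\right) + 52} = \sqrt{- \frac{19489}{204} + 52} = \sqrt{- \frac{8881}{204}} = \frac{i \sqrt{452931}}{102}$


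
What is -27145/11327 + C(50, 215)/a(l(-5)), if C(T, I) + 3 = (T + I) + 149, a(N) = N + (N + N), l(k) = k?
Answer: -1687524/56635 ≈ -29.796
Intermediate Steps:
a(N) = 3*N (a(N) = N + 2*N = 3*N)
C(T, I) = 146 + I + T (C(T, I) = -3 + ((T + I) + 149) = -3 + ((I + T) + 149) = -3 + (149 + I + T) = 146 + I + T)
-27145/11327 + C(50, 215)/a(l(-5)) = -27145/11327 + (146 + 215 + 50)/((3*(-5))) = -27145*1/11327 + 411/(-15) = -27145/11327 + 411*(-1/15) = -27145/11327 - 137/5 = -1687524/56635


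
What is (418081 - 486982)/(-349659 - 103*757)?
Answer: 9843/61090 ≈ 0.16112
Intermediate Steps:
(418081 - 486982)/(-349659 - 103*757) = -68901/(-349659 - 77971) = -68901/(-427630) = -68901*(-1/427630) = 9843/61090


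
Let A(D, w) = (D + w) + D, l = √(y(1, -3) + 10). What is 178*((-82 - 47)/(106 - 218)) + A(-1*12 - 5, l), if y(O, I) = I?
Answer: 9577/56 + √7 ≈ 173.66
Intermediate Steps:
l = √7 (l = √(-3 + 10) = √7 ≈ 2.6458)
A(D, w) = w + 2*D
178*((-82 - 47)/(106 - 218)) + A(-1*12 - 5, l) = 178*((-82 - 47)/(106 - 218)) + (√7 + 2*(-1*12 - 5)) = 178*(-129/(-112)) + (√7 + 2*(-12 - 5)) = 178*(-129*(-1/112)) + (√7 + 2*(-17)) = 178*(129/112) + (√7 - 34) = 11481/56 + (-34 + √7) = 9577/56 + √7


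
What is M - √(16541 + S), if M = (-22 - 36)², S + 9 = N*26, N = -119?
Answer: 3364 - √13438 ≈ 3248.1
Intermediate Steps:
S = -3103 (S = -9 - 119*26 = -9 - 3094 = -3103)
M = 3364 (M = (-58)² = 3364)
M - √(16541 + S) = 3364 - √(16541 - 3103) = 3364 - √13438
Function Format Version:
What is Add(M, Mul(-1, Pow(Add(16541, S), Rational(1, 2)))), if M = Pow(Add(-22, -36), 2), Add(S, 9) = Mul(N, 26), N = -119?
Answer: Add(3364, Mul(-1, Pow(13438, Rational(1, 2)))) ≈ 3248.1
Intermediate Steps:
S = -3103 (S = Add(-9, Mul(-119, 26)) = Add(-9, -3094) = -3103)
M = 3364 (M = Pow(-58, 2) = 3364)
Add(M, Mul(-1, Pow(Add(16541, S), Rational(1, 2)))) = Add(3364, Mul(-1, Pow(Add(16541, -3103), Rational(1, 2)))) = Add(3364, Mul(-1, Pow(13438, Rational(1, 2))))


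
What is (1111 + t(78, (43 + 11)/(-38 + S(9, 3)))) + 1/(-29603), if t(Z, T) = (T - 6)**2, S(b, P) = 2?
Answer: 138216403/118412 ≈ 1167.3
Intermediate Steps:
t(Z, T) = (-6 + T)**2
(1111 + t(78, (43 + 11)/(-38 + S(9, 3)))) + 1/(-29603) = (1111 + (-6 + (43 + 11)/(-38 + 2))**2) + 1/(-29603) = (1111 + (-6 + 54/(-36))**2) - 1/29603 = (1111 + (-6 + 54*(-1/36))**2) - 1/29603 = (1111 + (-6 - 3/2)**2) - 1/29603 = (1111 + (-15/2)**2) - 1/29603 = (1111 + 225/4) - 1/29603 = 4669/4 - 1/29603 = 138216403/118412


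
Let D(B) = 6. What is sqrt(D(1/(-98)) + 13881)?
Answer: 3*sqrt(1543) ≈ 117.84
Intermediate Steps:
sqrt(D(1/(-98)) + 13881) = sqrt(6 + 13881) = sqrt(13887) = 3*sqrt(1543)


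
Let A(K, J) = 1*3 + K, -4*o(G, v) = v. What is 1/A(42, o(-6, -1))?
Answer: 1/45 ≈ 0.022222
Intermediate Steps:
o(G, v) = -v/4
A(K, J) = 3 + K
1/A(42, o(-6, -1)) = 1/(3 + 42) = 1/45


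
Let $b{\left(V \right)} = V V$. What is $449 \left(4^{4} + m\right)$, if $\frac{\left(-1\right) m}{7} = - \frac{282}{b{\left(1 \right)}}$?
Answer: $1001270$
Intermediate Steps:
$b{\left(V \right)} = V^{2}$
$m = 1974$ ($m = - 7 \left(- \frac{282}{1^{2}}\right) = - 7 \left(- \frac{282}{1}\right) = - 7 \left(\left(-282\right) 1\right) = \left(-7\right) \left(-282\right) = 1974$)
$449 \left(4^{4} + m\right) = 449 \left(4^{4} + 1974\right) = 449 \left(256 + 1974\right) = 449 \cdot 2230 = 1001270$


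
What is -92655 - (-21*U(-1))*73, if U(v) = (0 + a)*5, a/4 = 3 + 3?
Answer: 91305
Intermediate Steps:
a = 24 (a = 4*(3 + 3) = 4*6 = 24)
U(v) = 120 (U(v) = (0 + 24)*5 = 24*5 = 120)
-92655 - (-21*U(-1))*73 = -92655 - (-21*120)*73 = -92655 - (-2520)*73 = -92655 - 1*(-183960) = -92655 + 183960 = 91305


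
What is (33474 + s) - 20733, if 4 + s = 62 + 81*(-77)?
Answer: 6562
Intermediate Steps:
s = -6179 (s = -4 + (62 + 81*(-77)) = -4 + (62 - 6237) = -4 - 6175 = -6179)
(33474 + s) - 20733 = (33474 - 6179) - 20733 = 27295 - 20733 = 6562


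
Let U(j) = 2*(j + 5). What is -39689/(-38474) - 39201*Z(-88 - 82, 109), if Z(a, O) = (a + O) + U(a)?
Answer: 589713775823/38474 ≈ 1.5328e+7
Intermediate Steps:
U(j) = 10 + 2*j (U(j) = 2*(5 + j) = 10 + 2*j)
Z(a, O) = 10 + O + 3*a (Z(a, O) = (a + O) + (10 + 2*a) = (O + a) + (10 + 2*a) = 10 + O + 3*a)
-39689/(-38474) - 39201*Z(-88 - 82, 109) = -39689/(-38474) - (4664919 + 117603*(-88 - 82)) = -39689*(-1/38474) - 39201/(1/(10 + 109 + 3*(-170))) = 39689/38474 - 39201/(1/(10 + 109 - 510)) = 39689/38474 - 39201/(1/(-391)) = 39689/38474 - 39201/(-1/391) = 39689/38474 - 39201*(-391) = 39689/38474 + 15327591 = 589713775823/38474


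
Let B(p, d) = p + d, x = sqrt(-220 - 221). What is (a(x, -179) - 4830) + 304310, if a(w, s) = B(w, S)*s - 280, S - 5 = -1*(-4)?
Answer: 297589 - 3759*I ≈ 2.9759e+5 - 3759.0*I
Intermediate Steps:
x = 21*I (x = sqrt(-441) = 21*I ≈ 21.0*I)
S = 9 (S = 5 - 1*(-4) = 5 + 4 = 9)
B(p, d) = d + p
a(w, s) = -280 + s*(9 + w) (a(w, s) = (9 + w)*s - 280 = s*(9 + w) - 280 = -280 + s*(9 + w))
(a(x, -179) - 4830) + 304310 = ((-280 - 179*(9 + 21*I)) - 4830) + 304310 = ((-280 + (-1611 - 3759*I)) - 4830) + 304310 = ((-1891 - 3759*I) - 4830) + 304310 = (-6721 - 3759*I) + 304310 = 297589 - 3759*I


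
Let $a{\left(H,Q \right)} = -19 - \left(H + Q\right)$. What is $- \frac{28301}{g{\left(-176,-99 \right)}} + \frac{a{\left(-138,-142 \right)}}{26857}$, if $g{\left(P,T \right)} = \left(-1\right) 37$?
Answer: $\frac{760089614}{993709} \approx 764.9$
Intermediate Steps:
$g{\left(P,T \right)} = -37$
$a{\left(H,Q \right)} = -19 - H - Q$ ($a{\left(H,Q \right)} = -19 - \left(H + Q\right) = -19 - H - Q$)
$- \frac{28301}{g{\left(-176,-99 \right)}} + \frac{a{\left(-138,-142 \right)}}{26857} = - \frac{28301}{-37} + \frac{-19 - -138 - -142}{26857} = \left(-28301\right) \left(- \frac{1}{37}\right) + \left(-19 + 138 + 142\right) \frac{1}{26857} = \frac{28301}{37} + 261 \cdot \frac{1}{26857} = \frac{28301}{37} + \frac{261}{26857} = \frac{760089614}{993709}$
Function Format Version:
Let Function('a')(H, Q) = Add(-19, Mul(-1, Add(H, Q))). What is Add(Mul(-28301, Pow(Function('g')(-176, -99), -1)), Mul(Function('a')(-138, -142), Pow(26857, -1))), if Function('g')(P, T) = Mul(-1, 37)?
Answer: Rational(760089614, 993709) ≈ 764.90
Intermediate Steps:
Function('g')(P, T) = -37
Function('a')(H, Q) = Add(-19, Mul(-1, H), Mul(-1, Q)) (Function('a')(H, Q) = Add(-19, Add(Mul(-1, H), Mul(-1, Q))) = Add(-19, Mul(-1, H), Mul(-1, Q)))
Add(Mul(-28301, Pow(Function('g')(-176, -99), -1)), Mul(Function('a')(-138, -142), Pow(26857, -1))) = Add(Mul(-28301, Pow(-37, -1)), Mul(Add(-19, Mul(-1, -138), Mul(-1, -142)), Pow(26857, -1))) = Add(Mul(-28301, Rational(-1, 37)), Mul(Add(-19, 138, 142), Rational(1, 26857))) = Add(Rational(28301, 37), Mul(261, Rational(1, 26857))) = Add(Rational(28301, 37), Rational(261, 26857)) = Rational(760089614, 993709)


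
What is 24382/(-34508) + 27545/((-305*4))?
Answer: -49013445/2104988 ≈ -23.284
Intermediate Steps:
24382/(-34508) + 27545/((-305*4)) = 24382*(-1/34508) + 27545/(-1220) = -12191/17254 + 27545*(-1/1220) = -12191/17254 - 5509/244 = -49013445/2104988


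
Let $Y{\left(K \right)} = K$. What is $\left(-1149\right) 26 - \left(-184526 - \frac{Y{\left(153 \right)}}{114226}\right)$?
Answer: $\frac{17665279505}{114226} \approx 1.5465 \cdot 10^{5}$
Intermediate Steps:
$\left(-1149\right) 26 - \left(-184526 - \frac{Y{\left(153 \right)}}{114226}\right) = \left(-1149\right) 26 - \left(-184526 - \frac{153}{114226}\right) = -29874 - \left(-184526 - 153 \cdot \frac{1}{114226}\right) = -29874 - \left(-184526 - \frac{153}{114226}\right) = -29874 - - \frac{21077667029}{114226} = -29874 + \frac{21077667029}{114226} = \frac{17665279505}{114226}$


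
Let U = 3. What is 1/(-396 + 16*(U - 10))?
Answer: -1/508 ≈ -0.0019685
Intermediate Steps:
1/(-396 + 16*(U - 10)) = 1/(-396 + 16*(3 - 10)) = 1/(-396 + 16*(-7)) = 1/(-396 - 112) = 1/(-508) = -1/508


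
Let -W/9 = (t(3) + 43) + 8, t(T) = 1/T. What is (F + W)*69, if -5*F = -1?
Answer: -159321/5 ≈ -31864.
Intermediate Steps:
t(T) = 1/T
F = ⅕ (F = -⅕*(-1) = ⅕ ≈ 0.20000)
W = -462 (W = -9*((1/3 + 43) + 8) = -9*((⅓ + 43) + 8) = -9*(130/3 + 8) = -9*154/3 = -462)
(F + W)*69 = (⅕ - 462)*69 = -2309/5*69 = -159321/5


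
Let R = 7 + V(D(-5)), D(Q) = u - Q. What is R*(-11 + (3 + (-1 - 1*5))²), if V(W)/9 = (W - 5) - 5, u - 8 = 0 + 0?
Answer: -68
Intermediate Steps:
u = 8 (u = 8 + (0 + 0) = 8 + 0 = 8)
D(Q) = 8 - Q
V(W) = -90 + 9*W (V(W) = 9*((W - 5) - 5) = 9*((-5 + W) - 5) = 9*(-10 + W) = -90 + 9*W)
R = 34 (R = 7 + (-90 + 9*(8 - 1*(-5))) = 7 + (-90 + 9*(8 + 5)) = 7 + (-90 + 9*13) = 7 + (-90 + 117) = 7 + 27 = 34)
R*(-11 + (3 + (-1 - 1*5))²) = 34*(-11 + (3 + (-1 - 1*5))²) = 34*(-11 + (3 + (-1 - 5))²) = 34*(-11 + (3 - 6)²) = 34*(-11 + (-3)²) = 34*(-11 + 9) = 34*(-2) = -68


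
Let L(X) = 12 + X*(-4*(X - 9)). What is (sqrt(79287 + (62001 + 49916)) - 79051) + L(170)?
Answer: -188519 + 2*sqrt(47801) ≈ -1.8808e+5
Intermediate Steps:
L(X) = 12 + X*(36 - 4*X) (L(X) = 12 + X*(-4*(-9 + X)) = 12 + X*(36 - 4*X))
(sqrt(79287 + (62001 + 49916)) - 79051) + L(170) = (sqrt(79287 + (62001 + 49916)) - 79051) + (12 - 4*170**2 + 36*170) = (sqrt(79287 + 111917) - 79051) + (12 - 4*28900 + 6120) = (sqrt(191204) - 79051) + (12 - 115600 + 6120) = (2*sqrt(47801) - 79051) - 109468 = (-79051 + 2*sqrt(47801)) - 109468 = -188519 + 2*sqrt(47801)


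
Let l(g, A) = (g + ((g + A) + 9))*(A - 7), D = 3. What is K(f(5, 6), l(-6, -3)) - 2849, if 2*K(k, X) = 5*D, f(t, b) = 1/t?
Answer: -5683/2 ≈ -2841.5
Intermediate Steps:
l(g, A) = (-7 + A)*(9 + A + 2*g) (l(g, A) = (g + ((A + g) + 9))*(-7 + A) = (g + (9 + A + g))*(-7 + A) = (9 + A + 2*g)*(-7 + A) = (-7 + A)*(9 + A + 2*g))
K(k, X) = 15/2 (K(k, X) = (5*3)/2 = (1/2)*15 = 15/2)
K(f(5, 6), l(-6, -3)) - 2849 = 15/2 - 2849 = -5683/2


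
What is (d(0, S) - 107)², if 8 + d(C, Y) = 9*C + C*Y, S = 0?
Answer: 13225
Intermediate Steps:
d(C, Y) = -8 + 9*C + C*Y (d(C, Y) = -8 + (9*C + C*Y) = -8 + 9*C + C*Y)
(d(0, S) - 107)² = ((-8 + 9*0 + 0*0) - 107)² = ((-8 + 0 + 0) - 107)² = (-8 - 107)² = (-115)² = 13225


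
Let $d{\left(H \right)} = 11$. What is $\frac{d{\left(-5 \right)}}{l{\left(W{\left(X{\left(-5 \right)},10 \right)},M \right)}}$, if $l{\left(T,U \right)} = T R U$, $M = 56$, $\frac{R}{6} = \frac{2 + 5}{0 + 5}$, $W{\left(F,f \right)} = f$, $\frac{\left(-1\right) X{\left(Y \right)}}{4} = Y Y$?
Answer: $\frac{11}{4704} \approx 0.0023384$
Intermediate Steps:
$X{\left(Y \right)} = - 4 Y^{2}$ ($X{\left(Y \right)} = - 4 Y Y = - 4 Y^{2}$)
$R = \frac{42}{5}$ ($R = 6 \frac{2 + 5}{0 + 5} = 6 \cdot \frac{7}{5} = \frac{42}{5} \approx 8.4$)
$l{\left(T,U \right)} = \frac{42 T U}{5}$ ($l{\left(T,U \right)} = T \frac{42}{5} U = \frac{42 T}{5} U = \frac{42 T U}{5}$)
$\frac{d{\left(-5 \right)}}{l{\left(W{\left(X{\left(-5 \right)},10 \right)},M \right)}} = \frac{11}{\frac{42}{5} \cdot 10 \cdot 56} = \frac{11}{4704}$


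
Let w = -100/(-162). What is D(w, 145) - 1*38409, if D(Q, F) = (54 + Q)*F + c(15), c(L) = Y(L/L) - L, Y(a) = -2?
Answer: -2471026/81 ≈ -30507.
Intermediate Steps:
c(L) = -2 - L
w = 50/81 (w = -100*(-1/162) = 50/81 ≈ 0.61728)
D(Q, F) = -17 + F*(54 + Q) (D(Q, F) = (54 + Q)*F + (-2 - 1*15) = F*(54 + Q) + (-2 - 15) = F*(54 + Q) - 17 = -17 + F*(54 + Q))
D(w, 145) - 1*38409 = (-17 + 54*145 + 145*(50/81)) - 1*38409 = (-17 + 7830 + 7250/81) - 38409 = 640103/81 - 38409 = -2471026/81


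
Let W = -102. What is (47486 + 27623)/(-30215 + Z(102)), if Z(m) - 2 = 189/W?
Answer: -2553706/1027305 ≈ -2.4858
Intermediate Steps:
Z(m) = 5/34 (Z(m) = 2 + 189/(-102) = 2 + 189*(-1/102) = 2 - 63/34 = 5/34)
(47486 + 27623)/(-30215 + Z(102)) = (47486 + 27623)/(-30215 + 5/34) = 75109/(-1027305/34) = 75109*(-34/1027305) = -2553706/1027305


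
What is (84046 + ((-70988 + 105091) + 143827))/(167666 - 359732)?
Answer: -130988/96033 ≈ -1.3640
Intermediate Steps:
(84046 + ((-70988 + 105091) + 143827))/(167666 - 359732) = (84046 + (34103 + 143827))/(-192066) = (84046 + 177930)*(-1/192066) = 261976*(-1/192066) = -130988/96033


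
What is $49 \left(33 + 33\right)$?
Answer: $3234$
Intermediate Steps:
$49 \left(33 + 33\right) = 49 \cdot 66 = 3234$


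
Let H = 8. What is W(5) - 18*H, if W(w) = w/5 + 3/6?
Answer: -285/2 ≈ -142.50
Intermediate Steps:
W(w) = ½ + w/5 (W(w) = w*(⅕) + 3*(⅙) = w/5 + ½ = ½ + w/5)
W(5) - 18*H = (½ + (⅕)*5) - 144 = (½ + 1) - 18*8 = 3/2 - 144 = -285/2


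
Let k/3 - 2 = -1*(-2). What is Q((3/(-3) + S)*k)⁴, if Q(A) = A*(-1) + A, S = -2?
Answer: 0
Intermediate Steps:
k = 12 (k = 6 + 3*(-1*(-2)) = 6 + 3*2 = 6 + 6 = 12)
Q(A) = 0 (Q(A) = -A + A = 0)
Q((3/(-3) + S)*k)⁴ = 0⁴ = 0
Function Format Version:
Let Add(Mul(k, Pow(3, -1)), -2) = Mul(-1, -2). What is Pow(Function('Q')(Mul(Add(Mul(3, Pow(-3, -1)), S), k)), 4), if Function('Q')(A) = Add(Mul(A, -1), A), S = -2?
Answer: 0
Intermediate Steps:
k = 12 (k = Add(6, Mul(3, Mul(-1, -2))) = Add(6, Mul(3, 2)) = Add(6, 6) = 12)
Function('Q')(A) = 0 (Function('Q')(A) = Add(Mul(-1, A), A) = 0)
Pow(Function('Q')(Mul(Add(Mul(3, Pow(-3, -1)), S), k)), 4) = Pow(0, 4) = 0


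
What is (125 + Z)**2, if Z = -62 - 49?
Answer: 196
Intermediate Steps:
Z = -111
(125 + Z)**2 = (125 - 111)**2 = 14**2 = 196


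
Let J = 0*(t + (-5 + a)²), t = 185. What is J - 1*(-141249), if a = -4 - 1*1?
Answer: 141249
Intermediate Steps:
a = -5 (a = -4 - 1 = -5)
J = 0 (J = 0*(185 + (-5 - 5)²) = 0*(185 + (-10)²) = 0*(185 + 100) = 0*285 = 0)
J - 1*(-141249) = 0 - 1*(-141249) = 0 + 141249 = 141249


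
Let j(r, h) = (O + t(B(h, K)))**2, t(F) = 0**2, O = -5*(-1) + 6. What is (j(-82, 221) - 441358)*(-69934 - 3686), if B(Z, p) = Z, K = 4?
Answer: 32483867940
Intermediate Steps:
O = 11 (O = 5 + 6 = 11)
t(F) = 0
j(r, h) = 121 (j(r, h) = (11 + 0)**2 = 11**2 = 121)
(j(-82, 221) - 441358)*(-69934 - 3686) = (121 - 441358)*(-69934 - 3686) = -441237*(-73620) = 32483867940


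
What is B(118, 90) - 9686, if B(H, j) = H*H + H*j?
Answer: 14858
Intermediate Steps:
B(H, j) = H² + H*j
B(118, 90) - 9686 = 118*(118 + 90) - 9686 = 118*208 - 9686 = 24544 - 9686 = 14858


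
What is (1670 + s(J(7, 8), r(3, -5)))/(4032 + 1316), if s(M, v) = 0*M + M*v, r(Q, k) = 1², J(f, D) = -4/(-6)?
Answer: 179/573 ≈ 0.31239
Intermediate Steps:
J(f, D) = ⅔ (J(f, D) = -4*(-⅙) = ⅔)
r(Q, k) = 1
s(M, v) = M*v (s(M, v) = 0 + M*v = M*v)
(1670 + s(J(7, 8), r(3, -5)))/(4032 + 1316) = (1670 + (⅔)*1)/(4032 + 1316) = (1670 + ⅔)/5348 = (5012/3)*(1/5348) = 179/573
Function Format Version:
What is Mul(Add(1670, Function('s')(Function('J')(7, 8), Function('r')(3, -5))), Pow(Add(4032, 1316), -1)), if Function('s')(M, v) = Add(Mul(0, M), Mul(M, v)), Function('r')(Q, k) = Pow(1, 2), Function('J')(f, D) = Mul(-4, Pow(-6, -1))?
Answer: Rational(179, 573) ≈ 0.31239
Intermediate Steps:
Function('J')(f, D) = Rational(2, 3) (Function('J')(f, D) = Mul(-4, Rational(-1, 6)) = Rational(2, 3))
Function('r')(Q, k) = 1
Function('s')(M, v) = Mul(M, v) (Function('s')(M, v) = Add(0, Mul(M, v)) = Mul(M, v))
Mul(Add(1670, Function('s')(Function('J')(7, 8), Function('r')(3, -5))), Pow(Add(4032, 1316), -1)) = Mul(Add(1670, Mul(Rational(2, 3), 1)), Pow(Add(4032, 1316), -1)) = Mul(Add(1670, Rational(2, 3)), Pow(5348, -1)) = Mul(Rational(5012, 3), Rational(1, 5348)) = Rational(179, 573)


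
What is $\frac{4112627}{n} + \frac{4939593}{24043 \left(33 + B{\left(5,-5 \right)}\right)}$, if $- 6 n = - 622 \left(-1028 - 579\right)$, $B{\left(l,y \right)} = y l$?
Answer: $\frac{95577587697}{96129107288} \approx 0.99426$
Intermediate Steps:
$B{\left(l,y \right)} = l y$
$n = - \frac{499777}{3}$ ($n = - \frac{\left(-622\right) \left(-1028 - 579\right)}{6} = - \frac{\left(-622\right) \left(-1607\right)}{6} = \left(- \frac{1}{6}\right) 999554 = - \frac{499777}{3} \approx -1.6659 \cdot 10^{5}$)
$\frac{4112627}{n} + \frac{4939593}{24043 \left(33 + B{\left(5,-5 \right)}\right)} = \frac{4112627}{- \frac{499777}{3}} + \frac{4939593}{24043 \left(33 + 5 \left(-5\right)\right)} = 4112627 \left(- \frac{3}{499777}\right) + \frac{4939593}{24043 \left(33 - 25\right)} = - \frac{12337881}{499777} + \frac{4939593}{24043 \cdot 8} = - \frac{12337881}{499777} + \frac{4939593}{192344} = \frac{95577587697}{96129107288}$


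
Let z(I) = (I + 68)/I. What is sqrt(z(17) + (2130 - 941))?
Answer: sqrt(1194) ≈ 34.554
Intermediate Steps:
z(I) = (68 + I)/I
sqrt(z(17) + (2130 - 941)) = sqrt((68 + 17)/17 + (2130 - 941)) = sqrt((1/17)*85 + 1189) = sqrt(5 + 1189) = sqrt(1194)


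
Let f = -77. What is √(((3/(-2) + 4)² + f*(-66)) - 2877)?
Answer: √8845/2 ≈ 47.024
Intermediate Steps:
√(((3/(-2) + 4)² + f*(-66)) - 2877) = √(((3/(-2) + 4)² - 77*(-66)) - 2877) = √(((3*(-½) + 4)² + 5082) - 2877) = √(((-3/2 + 4)² + 5082) - 2877) = √(((5/2)² + 5082) - 2877) = √((25/4 + 5082) - 2877) = √(20353/4 - 2877) = √(8845/4) = √8845/2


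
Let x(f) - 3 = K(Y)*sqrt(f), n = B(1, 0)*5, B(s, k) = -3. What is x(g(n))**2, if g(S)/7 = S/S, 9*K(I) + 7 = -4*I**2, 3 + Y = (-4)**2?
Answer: 3266152/81 - 1366*sqrt(7)/3 ≈ 39118.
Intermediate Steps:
Y = 13 (Y = -3 + (-4)**2 = -3 + 16 = 13)
K(I) = -7/9 - 4*I**2/9 (K(I) = -7/9 + (-4*I**2)/9 = -7/9 - 4*I**2/9)
n = -15 (n = -3*5 = -15)
g(S) = 7 (g(S) = 7*(S/S) = 7*1 = 7)
x(f) = 3 - 683*sqrt(f)/9 (x(f) = 3 + (-7/9 - 4/9*13**2)*sqrt(f) = 3 + (-7/9 - 4/9*169)*sqrt(f) = 3 + (-7/9 - 676/9)*sqrt(f) = 3 - 683*sqrt(f)/9)
x(g(n))**2 = (3 - 683*sqrt(7)/9)**2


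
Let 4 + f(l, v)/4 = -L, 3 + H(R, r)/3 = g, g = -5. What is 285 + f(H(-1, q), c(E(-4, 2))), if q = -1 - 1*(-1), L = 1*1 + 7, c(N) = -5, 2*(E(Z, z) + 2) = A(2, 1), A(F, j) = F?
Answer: 237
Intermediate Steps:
E(Z, z) = -1 (E(Z, z) = -2 + (1/2)*2 = -2 + 1 = -1)
L = 8 (L = 1 + 7 = 8)
q = 0 (q = -1 + 1 = 0)
H(R, r) = -24 (H(R, r) = -9 + 3*(-5) = -9 - 15 = -24)
f(l, v) = -48 (f(l, v) = -16 + 4*(-1*8) = -16 + 4*(-8) = -16 - 32 = -48)
285 + f(H(-1, q), c(E(-4, 2))) = 285 - 48 = 237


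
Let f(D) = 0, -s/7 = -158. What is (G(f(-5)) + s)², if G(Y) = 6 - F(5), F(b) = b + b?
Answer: 1214404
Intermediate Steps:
s = 1106 (s = -7*(-158) = 1106)
F(b) = 2*b
G(Y) = -4 (G(Y) = 6 - 2*5 = 6 - 1*10 = 6 - 10 = -4)
(G(f(-5)) + s)² = (-4 + 1106)² = 1102² = 1214404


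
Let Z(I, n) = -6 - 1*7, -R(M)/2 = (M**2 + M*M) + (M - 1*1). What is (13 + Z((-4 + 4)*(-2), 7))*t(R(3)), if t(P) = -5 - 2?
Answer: 0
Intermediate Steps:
R(M) = 2 - 4*M**2 - 2*M (R(M) = -2*((M**2 + M*M) + (M - 1*1)) = -2*((M**2 + M**2) + (M - 1)) = -2*(2*M**2 + (-1 + M)) = -2*(-1 + M + 2*M**2) = 2 - 4*M**2 - 2*M)
Z(I, n) = -13 (Z(I, n) = -6 - 7 = -13)
t(P) = -7
(13 + Z((-4 + 4)*(-2), 7))*t(R(3)) = (13 - 13)*(-7) = 0*(-7) = 0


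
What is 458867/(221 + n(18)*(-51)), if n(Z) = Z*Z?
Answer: -458867/16303 ≈ -28.146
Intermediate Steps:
n(Z) = Z**2
458867/(221 + n(18)*(-51)) = 458867/(221 + 18**2*(-51)) = 458867/(221 + 324*(-51)) = 458867/(221 - 16524) = 458867/(-16303) = 458867*(-1/16303) = -458867/16303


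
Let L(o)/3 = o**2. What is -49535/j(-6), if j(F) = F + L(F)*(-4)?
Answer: 49535/438 ≈ 113.09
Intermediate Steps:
L(o) = 3*o**2
j(F) = F - 12*F**2 (j(F) = F + (3*F**2)*(-4) = F - 12*F**2)
-49535/j(-6) = -49535*(-1/(6*(1 - 12*(-6)))) = -49535*(-1/(6*(1 + 72))) = -49535/((-6*73)) = -49535/(-438) = -49535*(-1/438) = 49535/438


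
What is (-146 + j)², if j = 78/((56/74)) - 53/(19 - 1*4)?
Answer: 95199049/44100 ≈ 2158.7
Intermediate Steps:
j = 20903/210 (j = 78/((56*(1/74))) - 53/(19 - 4) = 78/(28/37) - 53/15 = 78*(37/28) - 53*1/15 = 1443/14 - 53/15 = 20903/210 ≈ 99.538)
(-146 + j)² = (-146 + 20903/210)² = (-9757/210)² = 95199049/44100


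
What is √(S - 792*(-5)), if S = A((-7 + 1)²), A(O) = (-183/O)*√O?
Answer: √15718/2 ≈ 62.686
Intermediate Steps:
A(O) = -183/√O
S = -61/2 (S = -183/√((-7 + 1)²) = -183/√((-6)²) = -183/√36 = -183*⅙ = -61/2 ≈ -30.500)
√(S - 792*(-5)) = √(-61/2 - 792*(-5)) = √(-61/2 + 3960) = √(7859/2) = √15718/2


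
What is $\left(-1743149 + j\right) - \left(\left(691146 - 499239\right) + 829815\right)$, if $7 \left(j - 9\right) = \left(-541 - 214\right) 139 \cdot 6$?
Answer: $- \frac{19983704}{7} \approx -2.8548 \cdot 10^{6}$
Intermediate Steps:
$j = - \frac{629607}{7}$ ($j = 9 + \frac{\left(-541 - 214\right) 139 \cdot 6}{7} = 9 + \frac{\left(-755\right) 834}{7} = 9 + \frac{1}{7} \left(-629670\right) = 9 - \frac{629670}{7} = - \frac{629607}{7} \approx -89944.0$)
$\left(-1743149 + j\right) - \left(\left(691146 - 499239\right) + 829815\right) = \left(-1743149 - \frac{629607}{7}\right) - \left(\left(691146 - 499239\right) + 829815\right) = - \frac{12831650}{7} - \left(191907 + 829815\right) = - \frac{12831650}{7} - 1021722 = - \frac{19983704}{7}$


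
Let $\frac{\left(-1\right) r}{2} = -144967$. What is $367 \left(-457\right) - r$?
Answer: $-457653$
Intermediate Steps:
$r = 289934$ ($r = \left(-2\right) \left(-144967\right) = 289934$)
$367 \left(-457\right) - r = 367 \left(-457\right) - 289934 = -167719 - 289934 = -457653$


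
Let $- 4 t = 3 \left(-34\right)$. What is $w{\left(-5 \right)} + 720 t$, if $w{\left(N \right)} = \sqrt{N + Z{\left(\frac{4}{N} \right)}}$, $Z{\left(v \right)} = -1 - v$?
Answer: $18360 + \frac{i \sqrt{130}}{5} \approx 18360.0 + 2.2803 i$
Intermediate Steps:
$t = \frac{51}{2}$ ($t = - \frac{3 \left(-34\right)}{4} = \left(- \frac{1}{4}\right) \left(-102\right) = \frac{51}{2} \approx 25.5$)
$w{\left(N \right)} = \sqrt{-1 + N - \frac{4}{N}}$ ($w{\left(N \right)} = \sqrt{N - \left(1 + \frac{4}{N}\right)} = \sqrt{-1 + N - \frac{4}{N}}$)
$w{\left(-5 \right)} + 720 t = \sqrt{-1 - 5 - \frac{4}{-5}} + 720 \cdot \frac{51}{2} = \sqrt{-1 - 5 - - \frac{4}{5}} + 18360 = \sqrt{-1 - 5 + \frac{4}{5}} + 18360 = \sqrt{- \frac{26}{5}} + 18360 = \frac{i \sqrt{130}}{5} + 18360 = 18360 + \frac{i \sqrt{130}}{5}$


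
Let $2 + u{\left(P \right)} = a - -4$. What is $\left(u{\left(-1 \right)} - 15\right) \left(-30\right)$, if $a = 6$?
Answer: $210$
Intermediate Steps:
$u{\left(P \right)} = 8$ ($u{\left(P \right)} = -2 + \left(6 - -4\right) = -2 + \left(6 + 4\right) = -2 + 10 = 8$)
$\left(u{\left(-1 \right)} - 15\right) \left(-30\right) = \left(8 - 15\right) \left(-30\right) = \left(-7\right) \left(-30\right) = 210$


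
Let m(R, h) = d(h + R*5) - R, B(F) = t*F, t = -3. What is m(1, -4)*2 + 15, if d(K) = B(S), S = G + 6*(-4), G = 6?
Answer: 121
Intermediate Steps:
S = -18 (S = 6 + 6*(-4) = 6 - 24 = -18)
B(F) = -3*F
d(K) = 54 (d(K) = -3*(-18) = 54)
m(R, h) = 54 - R
m(1, -4)*2 + 15 = (54 - 1*1)*2 + 15 = (54 - 1)*2 + 15 = 53*2 + 15 = 106 + 15 = 121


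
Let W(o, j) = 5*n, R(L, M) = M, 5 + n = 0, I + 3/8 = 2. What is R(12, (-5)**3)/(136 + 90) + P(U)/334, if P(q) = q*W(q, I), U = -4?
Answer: -9575/37742 ≈ -0.25370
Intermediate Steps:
I = 13/8 (I = -3/8 + 2 = 13/8 ≈ 1.6250)
n = -5 (n = -5 + 0 = -5)
W(o, j) = -25 (W(o, j) = 5*(-5) = -25)
P(q) = -25*q (P(q) = q*(-25) = -25*q)
R(12, (-5)**3)/(136 + 90) + P(U)/334 = (-5)**3/(136 + 90) - 25*(-4)/334 = -125/226 + 100*(1/334) = -125*1/226 + 50/167 = -125/226 + 50/167 = -9575/37742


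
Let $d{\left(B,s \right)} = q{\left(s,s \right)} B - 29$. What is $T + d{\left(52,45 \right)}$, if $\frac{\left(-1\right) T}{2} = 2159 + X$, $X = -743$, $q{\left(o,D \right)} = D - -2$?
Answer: $-417$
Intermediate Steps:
$q{\left(o,D \right)} = 2 + D$ ($q{\left(o,D \right)} = D + 2 = 2 + D$)
$d{\left(B,s \right)} = -29 + B \left(2 + s\right)$ ($d{\left(B,s \right)} = \left(2 + s\right) B - 29 = B \left(2 + s\right) - 29 = -29 + B \left(2 + s\right)$)
$T = -2832$ ($T = - 2 \left(2159 - 743\right) = \left(-2\right) 1416 = -2832$)
$T + d{\left(52,45 \right)} = -2832 - \left(29 - 52 \left(2 + 45\right)\right) = -2832 + \left(-29 + 52 \cdot 47\right) = -2832 + \left(-29 + 2444\right) = -2832 + 2415 = -417$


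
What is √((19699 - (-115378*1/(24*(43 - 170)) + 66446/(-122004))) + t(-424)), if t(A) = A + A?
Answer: √125466298582019461/2582418 ≈ 137.16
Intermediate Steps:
t(A) = 2*A
√((19699 - (-115378*1/(24*(43 - 170)) + 66446/(-122004))) + t(-424)) = √((19699 - (-115378*1/(24*(43 - 170)) + 66446/(-122004))) + 2*(-424)) = √((19699 - (-115378/(24*(-127)) + 66446*(-1/122004))) - 848) = √((19699 - (-115378/(-3048) - 33223/61002)) - 848) = √((19699 - (-115378*(-1/3048) - 33223/61002)) - 848) = √((19699 - (57689/1524 - 33223/61002)) - 848) = √((19699 - 1*578085421/15494508) - 848) = √((19699 - 578085421/15494508) - 848) = √(304648227671/15494508 - 848) = √(291508884887/15494508) = √125466298582019461/2582418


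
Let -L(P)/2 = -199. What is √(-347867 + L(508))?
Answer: I*√347469 ≈ 589.46*I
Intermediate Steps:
L(P) = 398 (L(P) = -2*(-199) = 398)
√(-347867 + L(508)) = √(-347867 + 398) = √(-347469) = I*√347469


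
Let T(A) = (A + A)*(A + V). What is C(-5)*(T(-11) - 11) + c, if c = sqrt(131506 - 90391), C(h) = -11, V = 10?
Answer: -121 + sqrt(41115) ≈ 81.768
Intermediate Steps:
T(A) = 2*A*(10 + A) (T(A) = (A + A)*(A + 10) = (2*A)*(10 + A) = 2*A*(10 + A))
c = sqrt(41115) ≈ 202.77
C(-5)*(T(-11) - 11) + c = -11*(2*(-11)*(10 - 11) - 11) + sqrt(41115) = -11*(2*(-11)*(-1) - 11) + sqrt(41115) = -11*(22 - 11) + sqrt(41115) = -11*11 + sqrt(41115) = -121 + sqrt(41115)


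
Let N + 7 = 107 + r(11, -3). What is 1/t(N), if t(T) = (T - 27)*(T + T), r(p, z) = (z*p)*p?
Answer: 1/152540 ≈ 6.5557e-6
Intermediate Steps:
r(p, z) = z*p² (r(p, z) = (p*z)*p = z*p²)
N = -263 (N = -7 + (107 - 3*11²) = -7 + (107 - 3*121) = -7 + (107 - 363) = -7 - 256 = -263)
t(T) = 2*T*(-27 + T) (t(T) = (-27 + T)*(2*T) = 2*T*(-27 + T))
1/t(N) = 1/(2*(-263)*(-27 - 263)) = 1/(2*(-263)*(-290)) = 1/152540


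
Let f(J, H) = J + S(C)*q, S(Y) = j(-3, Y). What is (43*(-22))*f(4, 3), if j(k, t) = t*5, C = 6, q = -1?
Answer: 24596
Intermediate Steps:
j(k, t) = 5*t
S(Y) = 5*Y
f(J, H) = -30 + J (f(J, H) = J + (5*6)*(-1) = J + 30*(-1) = J - 30 = -30 + J)
(43*(-22))*f(4, 3) = (43*(-22))*(-30 + 4) = -946*(-26) = 24596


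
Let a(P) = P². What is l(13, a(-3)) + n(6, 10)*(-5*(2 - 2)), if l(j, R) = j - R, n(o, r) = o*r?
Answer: 4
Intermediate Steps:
l(13, a(-3)) + n(6, 10)*(-5*(2 - 2)) = (13 - 1*(-3)²) + (6*10)*(-5*(2 - 2)) = (13 - 1*9) + 60*(-5*0) = (13 - 9) + 60*0 = 4 + 0 = 4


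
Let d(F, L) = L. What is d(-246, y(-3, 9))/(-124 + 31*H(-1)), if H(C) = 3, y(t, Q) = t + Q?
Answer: -6/31 ≈ -0.19355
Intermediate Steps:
y(t, Q) = Q + t
d(-246, y(-3, 9))/(-124 + 31*H(-1)) = (9 - 3)/(-124 + 31*3) = 6/(-124 + 93) = 6/(-31) = 6*(-1/31) = -6/31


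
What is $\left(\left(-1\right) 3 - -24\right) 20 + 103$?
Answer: $523$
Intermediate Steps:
$\left(\left(-1\right) 3 - -24\right) 20 + 103 = \left(-3 + 24\right) 20 + 103 = 21 \cdot 20 + 103 = 420 + 103 = 523$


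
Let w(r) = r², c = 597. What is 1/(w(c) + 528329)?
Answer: 1/884738 ≈ 1.1303e-6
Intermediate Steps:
1/(w(c) + 528329) = 1/(597² + 528329) = 1/(356409 + 528329) = 1/884738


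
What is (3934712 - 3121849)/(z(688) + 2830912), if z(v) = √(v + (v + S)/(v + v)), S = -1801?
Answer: 3166373622573056/11027350345454169 - 16257260*√3252778/11027350345454169 ≈ 0.28714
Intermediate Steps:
z(v) = √(v + (-1801 + v)/(2*v)) (z(v) = √(v + (v - 1801)/(v + v)) = √(v + (-1801 + v)/((2*v))) = √(v + (-1801 + v)*(1/(2*v))) = √(v + (-1801 + v)/(2*v)))
(3934712 - 3121849)/(z(688) + 2830912) = (3934712 - 3121849)/(√(2 - 3602/688 + 4*688)/2 + 2830912) = 812863/(√(2 - 3602*1/688 + 2752)/2 + 2830912) = 812863/(√(2 - 1801/344 + 2752)/2 + 2830912) = 812863/(√(945575/344)/2 + 2830912) = 812863/((5*√3252778/172)/2 + 2830912) = 812863/(5*√3252778/344 + 2830912) = 812863/(2830912 + 5*√3252778/344)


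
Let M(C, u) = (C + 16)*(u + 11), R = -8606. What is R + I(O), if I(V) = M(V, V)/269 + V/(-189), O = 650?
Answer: -354509782/50841 ≈ -6972.9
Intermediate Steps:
M(C, u) = (11 + u)*(16 + C) (M(C, u) = (16 + C)*(11 + u) = (11 + u)*(16 + C))
I(V) = 176/269 + V**2/269 + 4834*V/50841 (I(V) = (176 + 11*V + 16*V + V*V)/269 + V/(-189) = (176 + 11*V + 16*V + V**2)*(1/269) + V*(-1/189) = (176 + V**2 + 27*V)*(1/269) - V/189 = (176/269 + V**2/269 + 27*V/269) - V/189 = 176/269 + V**2/269 + 4834*V/50841)
R + I(O) = -8606 + (176/269 + (1/269)*650**2 + (4834/50841)*650) = -8606 + (176/269 + (1/269)*422500 + 3142100/50841) = -8606 + (176/269 + 422500/269 + 3142100/50841) = -8606 + 83027864/50841 = -354509782/50841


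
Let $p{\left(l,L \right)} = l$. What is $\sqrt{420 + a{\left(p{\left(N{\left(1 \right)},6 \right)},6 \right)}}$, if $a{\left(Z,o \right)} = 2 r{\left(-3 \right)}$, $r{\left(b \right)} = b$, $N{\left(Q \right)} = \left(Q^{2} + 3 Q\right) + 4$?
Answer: $3 \sqrt{46} \approx 20.347$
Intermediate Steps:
$N{\left(Q \right)} = 4 + Q^{2} + 3 Q$
$a{\left(Z,o \right)} = -6$ ($a{\left(Z,o \right)} = 2 \left(-3\right) = -6$)
$\sqrt{420 + a{\left(p{\left(N{\left(1 \right)},6 \right)},6 \right)}} = \sqrt{420 - 6} = \sqrt{414} = 3 \sqrt{46}$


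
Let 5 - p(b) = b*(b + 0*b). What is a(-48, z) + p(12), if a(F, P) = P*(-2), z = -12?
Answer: -115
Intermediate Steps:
p(b) = 5 - b² (p(b) = 5 - b*(b + 0*b) = 5 - b*(b + 0) = 5 - b*b = 5 - b²)
a(F, P) = -2*P
a(-48, z) + p(12) = -2*(-12) + (5 - 1*12²) = 24 + (5 - 1*144) = 24 + (5 - 144) = 24 - 139 = -115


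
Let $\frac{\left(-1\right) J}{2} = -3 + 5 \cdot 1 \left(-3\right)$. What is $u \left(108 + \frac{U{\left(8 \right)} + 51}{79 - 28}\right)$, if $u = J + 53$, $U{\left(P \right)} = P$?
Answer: $\frac{495463}{51} \approx 9715.0$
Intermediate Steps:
$J = 36$ ($J = - 2 \left(-3 + 5 \cdot 1 \left(-3\right)\right) = - 2 \left(-3 + 5 \left(-3\right)\right) = - 2 \left(-3 - 15\right) = \left(-2\right) \left(-18\right) = 36$)
$u = 89$ ($u = 36 + 53 = 89$)
$u \left(108 + \frac{U{\left(8 \right)} + 51}{79 - 28}\right) = 89 \left(108 + \frac{8 + 51}{79 - 28}\right) = 89 \left(108 + \frac{59}{51}\right) = 89 \cdot \frac{5567}{51} = \frac{495463}{51}$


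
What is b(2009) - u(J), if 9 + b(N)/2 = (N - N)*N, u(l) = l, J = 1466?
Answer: -1484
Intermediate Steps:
b(N) = -18 (b(N) = -18 + 2*((N - N)*N) = -18 + 2*(0*N) = -18 + 2*0 = -18 + 0 = -18)
b(2009) - u(J) = -18 - 1*1466 = -18 - 1466 = -1484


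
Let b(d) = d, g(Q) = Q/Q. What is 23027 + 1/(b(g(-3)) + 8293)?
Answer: 190985939/8294 ≈ 23027.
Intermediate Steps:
g(Q) = 1
23027 + 1/(b(g(-3)) + 8293) = 23027 + 1/(1 + 8293) = 23027 + 1/8294 = 190985939/8294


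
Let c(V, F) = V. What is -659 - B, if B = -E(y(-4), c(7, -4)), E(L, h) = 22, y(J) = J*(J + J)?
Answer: -637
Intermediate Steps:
y(J) = 2*J² (y(J) = J*(2*J) = 2*J²)
B = -22 (B = -1*22 = -22)
-659 - B = -659 - 1*(-22) = -659 + 22 = -637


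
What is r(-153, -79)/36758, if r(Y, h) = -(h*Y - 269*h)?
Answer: -16669/18379 ≈ -0.90696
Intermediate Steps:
r(Y, h) = 269*h - Y*h (r(Y, h) = -(Y*h - 269*h) = -(-269*h + Y*h) = 269*h - Y*h)
r(-153, -79)/36758 = -79*(269 - 1*(-153))/36758 = -79*(269 + 153)*(1/36758) = -79*422*(1/36758) = -33338*1/36758 = -16669/18379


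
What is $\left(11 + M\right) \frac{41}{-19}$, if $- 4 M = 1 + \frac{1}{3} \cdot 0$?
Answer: $- \frac{1763}{76} \approx -23.197$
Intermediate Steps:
$M = - \frac{1}{4}$ ($M = - \frac{1 + \frac{1}{3} \cdot 0}{4} = - \frac{1 + 0}{4} = \left(- \frac{1}{4}\right) 1 = - \frac{1}{4} \approx -0.25$)
$\left(11 + M\right) \frac{41}{-19} = \left(11 - \frac{1}{4}\right) \frac{41}{-19} = \frac{43 \cdot 41 \left(- \frac{1}{19}\right)}{4} = \frac{43}{4} \left(- \frac{41}{19}\right) = - \frac{1763}{76}$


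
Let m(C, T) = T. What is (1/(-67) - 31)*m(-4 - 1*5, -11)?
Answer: 22858/67 ≈ 341.16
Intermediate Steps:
(1/(-67) - 31)*m(-4 - 1*5, -11) = (1/(-67) - 31)*(-11) = (-1/67 - 31)*(-11) = -2078/67*(-11) = 22858/67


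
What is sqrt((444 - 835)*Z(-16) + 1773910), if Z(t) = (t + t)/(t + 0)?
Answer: 2*sqrt(443282) ≈ 1331.6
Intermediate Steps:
Z(t) = 2 (Z(t) = (2*t)/t = 2)
sqrt((444 - 835)*Z(-16) + 1773910) = sqrt((444 - 835)*2 + 1773910) = sqrt(-391*2 + 1773910) = sqrt(-782 + 1773910) = sqrt(1773128) = 2*sqrt(443282)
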